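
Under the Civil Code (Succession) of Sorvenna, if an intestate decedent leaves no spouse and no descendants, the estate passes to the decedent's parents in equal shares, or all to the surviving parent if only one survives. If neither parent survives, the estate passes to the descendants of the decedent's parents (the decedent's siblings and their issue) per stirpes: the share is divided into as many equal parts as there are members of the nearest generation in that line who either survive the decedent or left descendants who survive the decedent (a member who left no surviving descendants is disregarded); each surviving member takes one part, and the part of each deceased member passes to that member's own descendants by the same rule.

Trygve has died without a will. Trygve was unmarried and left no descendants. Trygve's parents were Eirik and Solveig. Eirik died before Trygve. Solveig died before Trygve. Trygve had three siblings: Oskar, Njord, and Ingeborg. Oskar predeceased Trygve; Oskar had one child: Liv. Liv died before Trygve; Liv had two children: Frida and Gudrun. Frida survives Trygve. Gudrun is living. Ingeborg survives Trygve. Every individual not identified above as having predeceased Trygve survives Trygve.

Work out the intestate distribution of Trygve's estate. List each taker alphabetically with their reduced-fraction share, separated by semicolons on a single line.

Neither parent survives and there are no descendants, so the estate passes to Trygve's siblings and their issue per stirpes.
The estate is divided into 3 equal shares of 1/3 among Oskar, Njord, Ingeborg.
Oskar predeceased; the 1/3 allotted to Oskar's branch passes to Oskar's issue by representation.
Liv's line is the sole branch at this level, so the full 1/3 passes to Liv's issue by representation.
The 1/3 is divided into 2 equal shares of 1/6 among Frida, Gudrun.
Frida is living and takes 1/6.
Gudrun is living and takes 1/6.
Njord is living and takes 1/3.
Ingeborg is living and takes 1/3.

Frida 1/6; Gudrun 1/6; Ingeborg 1/3; Njord 1/3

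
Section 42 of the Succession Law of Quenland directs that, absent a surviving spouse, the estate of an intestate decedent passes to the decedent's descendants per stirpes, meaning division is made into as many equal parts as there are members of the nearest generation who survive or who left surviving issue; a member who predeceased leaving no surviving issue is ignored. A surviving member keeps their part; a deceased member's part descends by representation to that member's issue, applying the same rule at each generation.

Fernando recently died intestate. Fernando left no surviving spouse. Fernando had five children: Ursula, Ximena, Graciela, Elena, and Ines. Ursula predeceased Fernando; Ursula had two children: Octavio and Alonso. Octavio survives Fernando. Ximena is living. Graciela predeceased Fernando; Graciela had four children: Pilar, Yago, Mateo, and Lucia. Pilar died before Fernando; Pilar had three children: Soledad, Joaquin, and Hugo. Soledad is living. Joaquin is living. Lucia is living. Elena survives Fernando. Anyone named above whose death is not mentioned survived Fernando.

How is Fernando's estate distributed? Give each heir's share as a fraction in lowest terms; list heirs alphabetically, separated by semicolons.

Alonso 1/10; Elena 1/5; Hugo 1/60; Ines 1/5; Joaquin 1/60; Lucia 1/20; Mateo 1/20; Octavio 1/10; Soledad 1/60; Ximena 1/5; Yago 1/20

There is no surviving spouse, so the entire estate passes to Fernando's descendants per stirpes.
The estate is divided into 5 equal shares of 1/5 among Ursula, Ximena, Graciela, Elena, Ines.
Ursula predeceased; the 1/5 allotted to Ursula's branch passes to Ursula's issue by representation.
The 1/5 is divided into 2 equal shares of 1/10 among Octavio, Alonso.
Octavio is living and takes 1/10.
Alonso is living and takes 1/10.
Ximena is living and takes 1/5.
Graciela predeceased; the 1/5 allotted to Graciela's branch passes to Graciela's issue by representation.
The 1/5 is divided into 4 equal shares of 1/20 among Pilar, Yago, Mateo, Lucia.
Pilar predeceased; the 1/20 allotted to Pilar's branch passes to Pilar's issue by representation.
The 1/20 is divided into 3 equal shares of 1/60 among Soledad, Joaquin, Hugo.
Soledad is living and takes 1/60.
Joaquin is living and takes 1/60.
Hugo is living and takes 1/60.
Yago is living and takes 1/20.
Mateo is living and takes 1/20.
Lucia is living and takes 1/20.
Elena is living and takes 1/5.
Ines is living and takes 1/5.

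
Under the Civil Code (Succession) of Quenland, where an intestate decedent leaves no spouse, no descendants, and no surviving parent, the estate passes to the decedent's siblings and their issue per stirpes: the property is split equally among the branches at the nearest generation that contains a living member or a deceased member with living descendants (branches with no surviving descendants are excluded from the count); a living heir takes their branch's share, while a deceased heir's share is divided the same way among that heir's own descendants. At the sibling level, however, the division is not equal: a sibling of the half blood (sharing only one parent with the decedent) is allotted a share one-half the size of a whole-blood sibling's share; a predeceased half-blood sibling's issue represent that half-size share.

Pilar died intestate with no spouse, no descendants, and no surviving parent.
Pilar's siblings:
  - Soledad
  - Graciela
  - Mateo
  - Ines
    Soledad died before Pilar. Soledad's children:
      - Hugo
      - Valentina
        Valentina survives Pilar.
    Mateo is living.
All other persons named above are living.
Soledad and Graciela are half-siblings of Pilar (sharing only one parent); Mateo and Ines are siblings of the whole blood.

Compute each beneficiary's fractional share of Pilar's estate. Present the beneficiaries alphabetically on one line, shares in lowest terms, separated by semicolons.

No spouse, descendants, or parent survives, so the estate passes to Pilar's siblings per stirpes.
Half-blood siblings count for one-half the weight of whole-blood siblings at the initial division.
Dividing 1 in proportion to weights (total weight 3): Soledad (weight 1/2) → 1/6; Graciela (weight 1/2) → 1/6; Mateo (weight 1) → 1/3; Ines (weight 1) → 1/3.
Soledad predeceased; the 1/6 allotted to Soledad's branch passes to Soledad's issue by representation.
The 1/6 is divided into 2 equal shares of 1/12 among Hugo, Valentina.
Hugo is living and takes 1/12.
Valentina is living and takes 1/12.
Graciela is living and takes 1/6.
Mateo is living and takes 1/3.
Ines is living and takes 1/3.

Graciela 1/6; Hugo 1/12; Ines 1/3; Mateo 1/3; Valentina 1/12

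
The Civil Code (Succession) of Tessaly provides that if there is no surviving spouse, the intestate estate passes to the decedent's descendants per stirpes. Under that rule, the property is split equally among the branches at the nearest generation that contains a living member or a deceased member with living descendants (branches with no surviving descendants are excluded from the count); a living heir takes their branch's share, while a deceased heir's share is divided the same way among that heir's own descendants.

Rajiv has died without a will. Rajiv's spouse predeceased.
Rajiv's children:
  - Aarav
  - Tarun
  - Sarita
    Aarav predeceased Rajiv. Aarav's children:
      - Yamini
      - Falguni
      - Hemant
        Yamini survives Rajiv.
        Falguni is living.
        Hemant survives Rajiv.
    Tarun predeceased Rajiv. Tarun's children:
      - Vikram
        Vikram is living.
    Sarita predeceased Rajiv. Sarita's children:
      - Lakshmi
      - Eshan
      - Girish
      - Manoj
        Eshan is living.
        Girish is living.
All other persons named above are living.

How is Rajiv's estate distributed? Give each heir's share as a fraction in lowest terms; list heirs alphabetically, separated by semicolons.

Eshan 1/12; Falguni 1/9; Girish 1/12; Hemant 1/9; Lakshmi 1/12; Manoj 1/12; Vikram 1/3; Yamini 1/9

There is no surviving spouse, so the entire estate passes to Rajiv's descendants per stirpes.
The estate is divided into 3 equal shares of 1/3 among Aarav, Tarun, Sarita.
Aarav predeceased; the 1/3 allotted to Aarav's branch passes to Aarav's issue by representation.
The 1/3 is divided into 3 equal shares of 1/9 among Yamini, Falguni, Hemant.
Yamini is living and takes 1/9.
Falguni is living and takes 1/9.
Hemant is living and takes 1/9.
Tarun predeceased; the 1/3 allotted to Tarun's branch passes to Tarun's issue by representation.
Vikram is the sole taker at this level and receives the full 1/3.
Sarita predeceased; the 1/3 allotted to Sarita's branch passes to Sarita's issue by representation.
The 1/3 is divided into 4 equal shares of 1/12 among Lakshmi, Eshan, Girish, Manoj.
Lakshmi is living and takes 1/12.
Eshan is living and takes 1/12.
Girish is living and takes 1/12.
Manoj is living and takes 1/12.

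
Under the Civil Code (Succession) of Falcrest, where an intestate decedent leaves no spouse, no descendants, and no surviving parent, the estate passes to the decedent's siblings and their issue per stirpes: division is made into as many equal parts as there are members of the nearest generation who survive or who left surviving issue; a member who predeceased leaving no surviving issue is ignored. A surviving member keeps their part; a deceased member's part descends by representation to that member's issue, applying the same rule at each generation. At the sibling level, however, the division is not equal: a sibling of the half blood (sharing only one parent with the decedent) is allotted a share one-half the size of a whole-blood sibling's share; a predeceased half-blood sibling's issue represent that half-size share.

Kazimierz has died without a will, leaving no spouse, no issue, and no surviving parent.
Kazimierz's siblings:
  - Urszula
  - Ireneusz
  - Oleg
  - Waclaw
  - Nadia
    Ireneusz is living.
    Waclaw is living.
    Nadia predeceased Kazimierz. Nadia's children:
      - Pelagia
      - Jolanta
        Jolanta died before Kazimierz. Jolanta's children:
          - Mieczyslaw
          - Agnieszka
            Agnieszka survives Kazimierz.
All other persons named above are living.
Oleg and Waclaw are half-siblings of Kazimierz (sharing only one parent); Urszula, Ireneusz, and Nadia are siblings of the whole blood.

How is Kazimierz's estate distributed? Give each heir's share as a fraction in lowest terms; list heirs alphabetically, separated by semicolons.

No spouse, descendants, or parent survives, so the estate passes to Kazimierz's siblings per stirpes.
Half-blood siblings count for one-half the weight of whole-blood siblings at the initial division.
Dividing 1 in proportion to weights (total weight 4): Urszula (weight 1) → 1/4; Ireneusz (weight 1) → 1/4; Oleg (weight 1/2) → 1/8; Waclaw (weight 1/2) → 1/8; Nadia (weight 1) → 1/4.
Urszula is living and takes 1/4.
Ireneusz is living and takes 1/4.
Oleg is living and takes 1/8.
Waclaw is living and takes 1/8.
Nadia predeceased; the 1/4 allotted to Nadia's branch passes to Nadia's issue by representation.
The 1/4 is divided into 2 equal shares of 1/8 among Pelagia, Jolanta.
Pelagia is living and takes 1/8.
Jolanta predeceased; the 1/8 allotted to Jolanta's branch passes to Jolanta's issue by representation.
The 1/8 is divided into 2 equal shares of 1/16 among Mieczyslaw, Agnieszka.
Mieczyslaw is living and takes 1/16.
Agnieszka is living and takes 1/16.

Agnieszka 1/16; Ireneusz 1/4; Mieczyslaw 1/16; Oleg 1/8; Pelagia 1/8; Urszula 1/4; Waclaw 1/8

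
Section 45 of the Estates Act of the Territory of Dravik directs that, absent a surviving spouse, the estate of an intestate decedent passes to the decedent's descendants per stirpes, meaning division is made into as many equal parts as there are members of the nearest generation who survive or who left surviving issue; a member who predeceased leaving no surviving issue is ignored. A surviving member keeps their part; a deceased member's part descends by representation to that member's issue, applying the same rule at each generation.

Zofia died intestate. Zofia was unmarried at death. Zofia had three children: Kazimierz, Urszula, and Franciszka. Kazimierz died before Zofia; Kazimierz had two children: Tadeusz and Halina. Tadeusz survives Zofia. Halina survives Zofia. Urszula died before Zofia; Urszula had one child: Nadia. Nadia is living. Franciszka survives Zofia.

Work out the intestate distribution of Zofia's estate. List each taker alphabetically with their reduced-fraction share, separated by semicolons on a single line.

There is no surviving spouse, so the entire estate passes to Zofia's descendants per stirpes.
The estate is divided into 3 equal shares of 1/3 among Kazimierz, Urszula, Franciszka.
Kazimierz predeceased; the 1/3 allotted to Kazimierz's branch passes to Kazimierz's issue by representation.
The 1/3 is divided into 2 equal shares of 1/6 among Tadeusz, Halina.
Tadeusz is living and takes 1/6.
Halina is living and takes 1/6.
Urszula predeceased; the 1/3 allotted to Urszula's branch passes to Urszula's issue by representation.
Nadia is the sole taker at this level and receives the full 1/3.
Franciszka is living and takes 1/3.

Franciszka 1/3; Halina 1/6; Nadia 1/3; Tadeusz 1/6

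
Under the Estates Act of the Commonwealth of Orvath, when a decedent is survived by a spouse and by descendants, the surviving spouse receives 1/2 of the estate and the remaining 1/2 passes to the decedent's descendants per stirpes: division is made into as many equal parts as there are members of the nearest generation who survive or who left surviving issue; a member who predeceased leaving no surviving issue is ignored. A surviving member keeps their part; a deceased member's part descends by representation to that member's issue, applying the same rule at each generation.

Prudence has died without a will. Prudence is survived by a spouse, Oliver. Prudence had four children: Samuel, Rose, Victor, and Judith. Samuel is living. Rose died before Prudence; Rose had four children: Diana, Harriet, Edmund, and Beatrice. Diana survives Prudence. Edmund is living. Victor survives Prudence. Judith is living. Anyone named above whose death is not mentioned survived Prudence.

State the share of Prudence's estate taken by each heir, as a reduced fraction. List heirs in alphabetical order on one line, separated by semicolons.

Oliver, as surviving spouse, takes 1/2.
The remaining 1/2 passes to Prudence's descendants per stirpes.
The 1/2 is divided into 4 equal shares of 1/8 among Samuel, Rose, Victor, Judith.
Samuel is living and takes 1/8.
Rose predeceased; the 1/8 allotted to Rose's branch passes to Rose's issue by representation.
The 1/8 is divided into 4 equal shares of 1/32 among Diana, Harriet, Edmund, Beatrice.
Diana is living and takes 1/32.
Harriet is living and takes 1/32.
Edmund is living and takes 1/32.
Beatrice is living and takes 1/32.
Victor is living and takes 1/8.
Judith is living and takes 1/8.

Beatrice 1/32; Diana 1/32; Edmund 1/32; Harriet 1/32; Judith 1/8; Oliver 1/2; Samuel 1/8; Victor 1/8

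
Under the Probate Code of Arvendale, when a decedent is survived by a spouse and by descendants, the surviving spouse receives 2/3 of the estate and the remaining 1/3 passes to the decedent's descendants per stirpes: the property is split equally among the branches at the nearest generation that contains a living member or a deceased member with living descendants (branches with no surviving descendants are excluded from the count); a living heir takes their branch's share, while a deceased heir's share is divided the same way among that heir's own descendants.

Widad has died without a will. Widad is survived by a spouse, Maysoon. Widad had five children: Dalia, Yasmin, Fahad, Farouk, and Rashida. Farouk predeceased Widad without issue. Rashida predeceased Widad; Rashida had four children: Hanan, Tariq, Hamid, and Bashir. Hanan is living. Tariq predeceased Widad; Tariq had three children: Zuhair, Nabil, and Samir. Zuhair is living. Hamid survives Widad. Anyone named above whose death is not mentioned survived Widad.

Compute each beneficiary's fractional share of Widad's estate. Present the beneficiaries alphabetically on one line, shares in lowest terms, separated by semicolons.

Bashir 1/48; Dalia 1/12; Fahad 1/12; Hamid 1/48; Hanan 1/48; Maysoon 2/3; Nabil 1/144; Samir 1/144; Yasmin 1/12; Zuhair 1/144

Maysoon, as surviving spouse, takes 2/3.
The remaining 1/3 passes to Widad's descendants per stirpes.
Farouk left no surviving issue, so that branch lapses and is disregarded.
The 1/3 is divided into 4 equal shares of 1/12 among Dalia, Yasmin, Fahad, Rashida.
Dalia is living and takes 1/12.
Yasmin is living and takes 1/12.
Fahad is living and takes 1/12.
Rashida predeceased; the 1/12 allotted to Rashida's branch passes to Rashida's issue by representation.
The 1/12 is divided into 4 equal shares of 1/48 among Hanan, Tariq, Hamid, Bashir.
Hanan is living and takes 1/48.
Tariq predeceased; the 1/48 allotted to Tariq's branch passes to Tariq's issue by representation.
The 1/48 is divided into 3 equal shares of 1/144 among Zuhair, Nabil, Samir.
Zuhair is living and takes 1/144.
Nabil is living and takes 1/144.
Samir is living and takes 1/144.
Hamid is living and takes 1/48.
Bashir is living and takes 1/48.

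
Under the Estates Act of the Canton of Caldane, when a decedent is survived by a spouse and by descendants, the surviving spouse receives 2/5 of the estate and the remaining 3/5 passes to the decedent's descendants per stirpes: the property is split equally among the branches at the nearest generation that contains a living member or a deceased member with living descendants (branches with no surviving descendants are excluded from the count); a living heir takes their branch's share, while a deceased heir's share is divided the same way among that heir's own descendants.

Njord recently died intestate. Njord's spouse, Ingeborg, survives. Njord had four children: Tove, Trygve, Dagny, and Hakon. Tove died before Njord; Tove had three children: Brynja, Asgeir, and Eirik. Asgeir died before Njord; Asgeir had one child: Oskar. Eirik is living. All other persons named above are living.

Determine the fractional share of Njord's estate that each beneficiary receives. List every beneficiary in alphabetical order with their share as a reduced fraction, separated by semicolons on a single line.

Brynja 1/20; Dagny 3/20; Eirik 1/20; Hakon 3/20; Ingeborg 2/5; Oskar 1/20; Trygve 3/20

Ingeborg, as surviving spouse, takes 2/5.
The remaining 3/5 passes to Njord's descendants per stirpes.
The 3/5 is divided into 4 equal shares of 3/20 among Tove, Trygve, Dagny, Hakon.
Tove predeceased; the 3/20 allotted to Tove's branch passes to Tove's issue by representation.
The 3/20 is divided into 3 equal shares of 1/20 among Brynja, Asgeir, Eirik.
Brynja is living and takes 1/20.
Asgeir predeceased; the 1/20 allotted to Asgeir's branch passes to Asgeir's issue by representation.
Oskar is the sole taker at this level and receives the full 1/20.
Eirik is living and takes 1/20.
Trygve is living and takes 3/20.
Dagny is living and takes 3/20.
Hakon is living and takes 3/20.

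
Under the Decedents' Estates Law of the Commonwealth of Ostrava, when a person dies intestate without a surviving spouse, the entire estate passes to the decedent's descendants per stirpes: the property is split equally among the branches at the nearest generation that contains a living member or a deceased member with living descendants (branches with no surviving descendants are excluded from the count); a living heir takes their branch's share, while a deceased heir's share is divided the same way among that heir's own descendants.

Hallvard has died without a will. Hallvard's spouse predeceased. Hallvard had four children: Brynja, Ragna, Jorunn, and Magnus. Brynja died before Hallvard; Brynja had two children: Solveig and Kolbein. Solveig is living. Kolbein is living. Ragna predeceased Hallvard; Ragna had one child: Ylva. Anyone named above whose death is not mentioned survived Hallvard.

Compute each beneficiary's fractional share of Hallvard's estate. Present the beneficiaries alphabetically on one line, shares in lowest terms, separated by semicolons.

Jorunn 1/4; Kolbein 1/8; Magnus 1/4; Solveig 1/8; Ylva 1/4

There is no surviving spouse, so the entire estate passes to Hallvard's descendants per stirpes.
The estate is divided into 4 equal shares of 1/4 among Brynja, Ragna, Jorunn, Magnus.
Brynja predeceased; the 1/4 allotted to Brynja's branch passes to Brynja's issue by representation.
The 1/4 is divided into 2 equal shares of 1/8 among Solveig, Kolbein.
Solveig is living and takes 1/8.
Kolbein is living and takes 1/8.
Ragna predeceased; the 1/4 allotted to Ragna's branch passes to Ragna's issue by representation.
Ylva is the sole taker at this level and receives the full 1/4.
Jorunn is living and takes 1/4.
Magnus is living and takes 1/4.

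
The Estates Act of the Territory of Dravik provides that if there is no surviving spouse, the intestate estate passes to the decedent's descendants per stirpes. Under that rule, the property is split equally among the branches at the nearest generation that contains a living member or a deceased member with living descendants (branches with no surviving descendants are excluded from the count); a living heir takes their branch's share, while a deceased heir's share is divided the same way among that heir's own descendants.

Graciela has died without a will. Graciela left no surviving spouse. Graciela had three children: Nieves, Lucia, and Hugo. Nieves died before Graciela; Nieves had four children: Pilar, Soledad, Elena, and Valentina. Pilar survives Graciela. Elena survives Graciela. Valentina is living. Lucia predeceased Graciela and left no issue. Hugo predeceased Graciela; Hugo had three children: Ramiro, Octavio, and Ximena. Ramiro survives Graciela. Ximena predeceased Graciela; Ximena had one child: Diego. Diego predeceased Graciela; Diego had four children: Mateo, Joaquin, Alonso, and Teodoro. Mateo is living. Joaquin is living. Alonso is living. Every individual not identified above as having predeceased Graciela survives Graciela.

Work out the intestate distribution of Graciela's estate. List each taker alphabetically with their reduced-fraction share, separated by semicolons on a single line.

Alonso 1/24; Elena 1/8; Joaquin 1/24; Mateo 1/24; Octavio 1/6; Pilar 1/8; Ramiro 1/6; Soledad 1/8; Teodoro 1/24; Valentina 1/8

There is no surviving spouse, so the entire estate passes to Graciela's descendants per stirpes.
Lucia left no surviving issue, so that branch lapses and is disregarded.
The estate is divided into 2 equal shares of 1/2 among Nieves, Hugo.
Nieves predeceased; the 1/2 allotted to Nieves's branch passes to Nieves's issue by representation.
The 1/2 is divided into 4 equal shares of 1/8 among Pilar, Soledad, Elena, Valentina.
Pilar is living and takes 1/8.
Soledad is living and takes 1/8.
Elena is living and takes 1/8.
Valentina is living and takes 1/8.
Hugo predeceased; the 1/2 allotted to Hugo's branch passes to Hugo's issue by representation.
The 1/2 is divided into 3 equal shares of 1/6 among Ramiro, Octavio, Ximena.
Ramiro is living and takes 1/6.
Octavio is living and takes 1/6.
Ximena predeceased; the 1/6 allotted to Ximena's branch passes to Ximena's issue by representation.
Diego's line is the sole branch at this level, so the full 1/6 passes to Diego's issue by representation.
The 1/6 is divided into 4 equal shares of 1/24 among Mateo, Joaquin, Alonso, Teodoro.
Mateo is living and takes 1/24.
Joaquin is living and takes 1/24.
Alonso is living and takes 1/24.
Teodoro is living and takes 1/24.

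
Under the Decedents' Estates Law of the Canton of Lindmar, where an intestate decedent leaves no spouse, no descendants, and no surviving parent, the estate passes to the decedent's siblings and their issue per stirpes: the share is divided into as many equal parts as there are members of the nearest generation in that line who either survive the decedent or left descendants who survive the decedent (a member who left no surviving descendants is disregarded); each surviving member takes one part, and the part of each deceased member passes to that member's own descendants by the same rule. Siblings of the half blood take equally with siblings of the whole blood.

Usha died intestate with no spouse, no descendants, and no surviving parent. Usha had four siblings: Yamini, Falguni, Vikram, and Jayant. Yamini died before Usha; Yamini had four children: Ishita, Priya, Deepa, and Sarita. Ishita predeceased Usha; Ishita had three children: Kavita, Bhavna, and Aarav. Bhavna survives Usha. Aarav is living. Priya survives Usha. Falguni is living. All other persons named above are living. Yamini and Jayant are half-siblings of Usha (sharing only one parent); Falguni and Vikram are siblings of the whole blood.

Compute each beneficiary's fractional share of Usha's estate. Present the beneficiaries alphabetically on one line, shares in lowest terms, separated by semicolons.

No spouse, descendants, or parent survives, so the estate passes to Usha's siblings per stirpes.
Half-blood and whole-blood siblings take equally under the stated rule.
The estate is divided into 4 equal shares of 1/4 among Yamini, Falguni, Vikram, Jayant.
Yamini predeceased; the 1/4 allotted to Yamini's branch passes to Yamini's issue by representation.
The 1/4 is divided into 4 equal shares of 1/16 among Ishita, Priya, Deepa, Sarita.
Ishita predeceased; the 1/16 allotted to Ishita's branch passes to Ishita's issue by representation.
The 1/16 is divided into 3 equal shares of 1/48 among Kavita, Bhavna, Aarav.
Kavita is living and takes 1/48.
Bhavna is living and takes 1/48.
Aarav is living and takes 1/48.
Priya is living and takes 1/16.
Deepa is living and takes 1/16.
Sarita is living and takes 1/16.
Falguni is living and takes 1/4.
Vikram is living and takes 1/4.
Jayant is living and takes 1/4.

Aarav 1/48; Bhavna 1/48; Deepa 1/16; Falguni 1/4; Jayant 1/4; Kavita 1/48; Priya 1/16; Sarita 1/16; Vikram 1/4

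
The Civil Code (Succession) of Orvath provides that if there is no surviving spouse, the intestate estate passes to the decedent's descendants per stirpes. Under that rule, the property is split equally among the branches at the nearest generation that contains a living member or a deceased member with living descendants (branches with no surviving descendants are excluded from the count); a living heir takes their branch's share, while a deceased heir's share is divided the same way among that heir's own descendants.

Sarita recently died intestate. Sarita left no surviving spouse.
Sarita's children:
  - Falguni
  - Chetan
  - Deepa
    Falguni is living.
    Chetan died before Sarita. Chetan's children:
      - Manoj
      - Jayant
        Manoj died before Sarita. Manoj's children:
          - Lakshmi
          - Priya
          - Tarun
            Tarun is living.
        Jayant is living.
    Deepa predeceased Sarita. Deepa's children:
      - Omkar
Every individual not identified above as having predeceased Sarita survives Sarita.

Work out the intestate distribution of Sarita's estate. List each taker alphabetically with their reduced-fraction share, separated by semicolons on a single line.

Falguni 1/3; Jayant 1/6; Lakshmi 1/18; Omkar 1/3; Priya 1/18; Tarun 1/18

There is no surviving spouse, so the entire estate passes to Sarita's descendants per stirpes.
The estate is divided into 3 equal shares of 1/3 among Falguni, Chetan, Deepa.
Falguni is living and takes 1/3.
Chetan predeceased; the 1/3 allotted to Chetan's branch passes to Chetan's issue by representation.
The 1/3 is divided into 2 equal shares of 1/6 among Manoj, Jayant.
Manoj predeceased; the 1/6 allotted to Manoj's branch passes to Manoj's issue by representation.
The 1/6 is divided into 3 equal shares of 1/18 among Lakshmi, Priya, Tarun.
Lakshmi is living and takes 1/18.
Priya is living and takes 1/18.
Tarun is living and takes 1/18.
Jayant is living and takes 1/6.
Deepa predeceased; the 1/3 allotted to Deepa's branch passes to Deepa's issue by representation.
Omkar is the sole taker at this level and receives the full 1/3.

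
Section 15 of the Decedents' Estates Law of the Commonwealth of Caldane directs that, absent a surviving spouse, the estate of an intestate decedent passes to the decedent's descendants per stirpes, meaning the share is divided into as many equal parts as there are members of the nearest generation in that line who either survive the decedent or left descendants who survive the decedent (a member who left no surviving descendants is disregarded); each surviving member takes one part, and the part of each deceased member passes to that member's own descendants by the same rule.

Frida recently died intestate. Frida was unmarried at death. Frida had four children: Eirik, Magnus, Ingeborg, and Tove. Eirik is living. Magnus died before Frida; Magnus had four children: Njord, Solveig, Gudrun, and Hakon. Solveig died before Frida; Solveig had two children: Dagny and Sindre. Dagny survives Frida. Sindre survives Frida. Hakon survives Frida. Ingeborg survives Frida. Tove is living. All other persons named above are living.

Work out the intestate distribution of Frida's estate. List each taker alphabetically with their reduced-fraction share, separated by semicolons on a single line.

Dagny 1/32; Eirik 1/4; Gudrun 1/16; Hakon 1/16; Ingeborg 1/4; Njord 1/16; Sindre 1/32; Tove 1/4

There is no surviving spouse, so the entire estate passes to Frida's descendants per stirpes.
The estate is divided into 4 equal shares of 1/4 among Eirik, Magnus, Ingeborg, Tove.
Eirik is living and takes 1/4.
Magnus predeceased; the 1/4 allotted to Magnus's branch passes to Magnus's issue by representation.
The 1/4 is divided into 4 equal shares of 1/16 among Njord, Solveig, Gudrun, Hakon.
Njord is living and takes 1/16.
Solveig predeceased; the 1/16 allotted to Solveig's branch passes to Solveig's issue by representation.
The 1/16 is divided into 2 equal shares of 1/32 among Dagny, Sindre.
Dagny is living and takes 1/32.
Sindre is living and takes 1/32.
Gudrun is living and takes 1/16.
Hakon is living and takes 1/16.
Ingeborg is living and takes 1/4.
Tove is living and takes 1/4.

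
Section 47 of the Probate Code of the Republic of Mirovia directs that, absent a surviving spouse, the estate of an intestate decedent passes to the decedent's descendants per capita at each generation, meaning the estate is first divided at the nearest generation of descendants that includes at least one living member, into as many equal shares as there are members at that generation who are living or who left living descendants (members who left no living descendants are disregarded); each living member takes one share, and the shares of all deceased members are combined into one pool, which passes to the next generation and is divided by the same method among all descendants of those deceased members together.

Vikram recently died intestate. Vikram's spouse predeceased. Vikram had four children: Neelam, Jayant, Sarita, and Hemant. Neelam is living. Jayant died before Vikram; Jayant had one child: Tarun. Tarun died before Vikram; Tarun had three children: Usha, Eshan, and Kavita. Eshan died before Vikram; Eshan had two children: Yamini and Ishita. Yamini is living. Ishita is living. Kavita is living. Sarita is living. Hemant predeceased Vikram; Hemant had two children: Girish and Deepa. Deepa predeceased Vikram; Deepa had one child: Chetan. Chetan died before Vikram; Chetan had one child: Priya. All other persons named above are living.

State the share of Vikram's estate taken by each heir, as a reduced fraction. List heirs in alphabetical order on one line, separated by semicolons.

Girish 1/6; Ishita 1/18; Kavita 1/12; Neelam 1/4; Priya 1/18; Sarita 1/4; Usha 1/12; Yamini 1/18

There is no surviving spouse, so the entire estate passes to Vikram's descendants per capita at each generation.
At generation 1 (Neelam, Jayant, Sarita, Hemant) there are 4 shares of (1)/4 = 1/4 each.
Living: Neelam and Sarita — each takes 1/4.
Deceased: Jayant and Hemant. Their combined 1/2 is pooled and carried to generation 2.
At generation 2 (Tarun, Girish, Deepa) there are 3 shares of (1/2)/3 = 1/6 each.
Living: Girish — each takes 1/6.
Deceased: Tarun and Deepa. Their combined 1/3 is pooled and carried to generation 3.
At generation 3 (Usha, Eshan, Kavita, Chetan) there are 4 shares of (1/3)/4 = 1/12 each.
Living: Usha and Kavita — each takes 1/12.
Deceased: Eshan and Chetan. Their combined 1/6 is pooled and carried to generation 4.
At generation 4 (Yamini, Ishita, Priya) there are 3 shares of (1/6)/3 = 1/18 each.
Living: Yamini, Ishita, and Priya — each takes 1/18.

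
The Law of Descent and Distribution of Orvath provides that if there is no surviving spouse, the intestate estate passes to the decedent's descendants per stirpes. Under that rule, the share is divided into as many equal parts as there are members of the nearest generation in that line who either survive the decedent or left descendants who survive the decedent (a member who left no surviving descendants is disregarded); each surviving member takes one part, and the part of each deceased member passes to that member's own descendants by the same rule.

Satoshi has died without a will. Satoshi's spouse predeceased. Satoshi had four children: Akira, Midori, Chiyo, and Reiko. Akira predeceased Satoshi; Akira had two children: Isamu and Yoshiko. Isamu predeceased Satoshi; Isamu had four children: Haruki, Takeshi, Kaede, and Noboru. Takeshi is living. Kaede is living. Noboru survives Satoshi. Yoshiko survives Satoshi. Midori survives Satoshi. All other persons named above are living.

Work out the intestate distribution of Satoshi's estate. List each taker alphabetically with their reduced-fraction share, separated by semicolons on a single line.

There is no surviving spouse, so the entire estate passes to Satoshi's descendants per stirpes.
The estate is divided into 4 equal shares of 1/4 among Akira, Midori, Chiyo, Reiko.
Akira predeceased; the 1/4 allotted to Akira's branch passes to Akira's issue by representation.
The 1/4 is divided into 2 equal shares of 1/8 among Isamu, Yoshiko.
Isamu predeceased; the 1/8 allotted to Isamu's branch passes to Isamu's issue by representation.
The 1/8 is divided into 4 equal shares of 1/32 among Haruki, Takeshi, Kaede, Noboru.
Haruki is living and takes 1/32.
Takeshi is living and takes 1/32.
Kaede is living and takes 1/32.
Noboru is living and takes 1/32.
Yoshiko is living and takes 1/8.
Midori is living and takes 1/4.
Chiyo is living and takes 1/4.
Reiko is living and takes 1/4.

Chiyo 1/4; Haruki 1/32; Kaede 1/32; Midori 1/4; Noboru 1/32; Reiko 1/4; Takeshi 1/32; Yoshiko 1/8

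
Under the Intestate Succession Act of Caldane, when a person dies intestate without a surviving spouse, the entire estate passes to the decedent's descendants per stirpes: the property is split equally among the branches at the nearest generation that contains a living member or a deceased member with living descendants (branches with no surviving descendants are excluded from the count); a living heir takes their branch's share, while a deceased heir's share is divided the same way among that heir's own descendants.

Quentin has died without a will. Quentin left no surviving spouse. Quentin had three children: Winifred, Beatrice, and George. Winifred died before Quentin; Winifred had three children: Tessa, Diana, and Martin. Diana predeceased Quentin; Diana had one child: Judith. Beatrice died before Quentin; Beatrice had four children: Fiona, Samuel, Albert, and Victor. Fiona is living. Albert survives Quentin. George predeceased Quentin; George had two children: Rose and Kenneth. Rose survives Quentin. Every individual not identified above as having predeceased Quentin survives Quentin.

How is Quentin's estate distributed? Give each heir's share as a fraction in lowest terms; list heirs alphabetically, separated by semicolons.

Albert 1/12; Fiona 1/12; Judith 1/9; Kenneth 1/6; Martin 1/9; Rose 1/6; Samuel 1/12; Tessa 1/9; Victor 1/12

There is no surviving spouse, so the entire estate passes to Quentin's descendants per stirpes.
The estate is divided into 3 equal shares of 1/3 among Winifred, Beatrice, George.
Winifred predeceased; the 1/3 allotted to Winifred's branch passes to Winifred's issue by representation.
The 1/3 is divided into 3 equal shares of 1/9 among Tessa, Diana, Martin.
Tessa is living and takes 1/9.
Diana predeceased; the 1/9 allotted to Diana's branch passes to Diana's issue by representation.
Judith is the sole taker at this level and receives the full 1/9.
Martin is living and takes 1/9.
Beatrice predeceased; the 1/3 allotted to Beatrice's branch passes to Beatrice's issue by representation.
The 1/3 is divided into 4 equal shares of 1/12 among Fiona, Samuel, Albert, Victor.
Fiona is living and takes 1/12.
Samuel is living and takes 1/12.
Albert is living and takes 1/12.
Victor is living and takes 1/12.
George predeceased; the 1/3 allotted to George's branch passes to George's issue by representation.
The 1/3 is divided into 2 equal shares of 1/6 among Rose, Kenneth.
Rose is living and takes 1/6.
Kenneth is living and takes 1/6.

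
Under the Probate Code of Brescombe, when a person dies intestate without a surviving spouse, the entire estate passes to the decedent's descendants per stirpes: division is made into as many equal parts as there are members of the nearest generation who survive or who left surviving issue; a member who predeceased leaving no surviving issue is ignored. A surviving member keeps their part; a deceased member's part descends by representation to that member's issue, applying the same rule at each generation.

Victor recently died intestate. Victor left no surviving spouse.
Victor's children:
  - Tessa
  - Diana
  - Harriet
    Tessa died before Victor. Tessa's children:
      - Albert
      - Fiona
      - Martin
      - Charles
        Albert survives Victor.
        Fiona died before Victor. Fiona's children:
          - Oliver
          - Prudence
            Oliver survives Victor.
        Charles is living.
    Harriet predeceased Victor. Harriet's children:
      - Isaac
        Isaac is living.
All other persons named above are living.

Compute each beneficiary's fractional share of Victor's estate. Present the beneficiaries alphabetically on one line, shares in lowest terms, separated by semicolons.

Albert 1/12; Charles 1/12; Diana 1/3; Isaac 1/3; Martin 1/12; Oliver 1/24; Prudence 1/24

There is no surviving spouse, so the entire estate passes to Victor's descendants per stirpes.
The estate is divided into 3 equal shares of 1/3 among Tessa, Diana, Harriet.
Tessa predeceased; the 1/3 allotted to Tessa's branch passes to Tessa's issue by representation.
The 1/3 is divided into 4 equal shares of 1/12 among Albert, Fiona, Martin, Charles.
Albert is living and takes 1/12.
Fiona predeceased; the 1/12 allotted to Fiona's branch passes to Fiona's issue by representation.
The 1/12 is divided into 2 equal shares of 1/24 among Oliver, Prudence.
Oliver is living and takes 1/24.
Prudence is living and takes 1/24.
Martin is living and takes 1/12.
Charles is living and takes 1/12.
Diana is living and takes 1/3.
Harriet predeceased; the 1/3 allotted to Harriet's branch passes to Harriet's issue by representation.
Isaac is the sole taker at this level and receives the full 1/3.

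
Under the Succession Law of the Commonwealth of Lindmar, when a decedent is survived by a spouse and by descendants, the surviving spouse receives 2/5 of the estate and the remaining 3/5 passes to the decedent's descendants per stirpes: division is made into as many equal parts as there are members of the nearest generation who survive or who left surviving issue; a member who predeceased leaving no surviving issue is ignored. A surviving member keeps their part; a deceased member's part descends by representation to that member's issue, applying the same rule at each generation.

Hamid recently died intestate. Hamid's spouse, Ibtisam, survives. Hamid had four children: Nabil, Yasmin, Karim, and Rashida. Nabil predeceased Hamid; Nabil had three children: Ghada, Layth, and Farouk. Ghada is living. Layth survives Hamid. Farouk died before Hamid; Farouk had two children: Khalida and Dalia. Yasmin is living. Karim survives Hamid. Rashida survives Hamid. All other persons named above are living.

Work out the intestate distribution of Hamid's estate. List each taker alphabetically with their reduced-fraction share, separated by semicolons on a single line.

Dalia 1/40; Ghada 1/20; Ibtisam 2/5; Karim 3/20; Khalida 1/40; Layth 1/20; Rashida 3/20; Yasmin 3/20

Ibtisam, as surviving spouse, takes 2/5.
The remaining 3/5 passes to Hamid's descendants per stirpes.
The 3/5 is divided into 4 equal shares of 3/20 among Nabil, Yasmin, Karim, Rashida.
Nabil predeceased; the 3/20 allotted to Nabil's branch passes to Nabil's issue by representation.
The 3/20 is divided into 3 equal shares of 1/20 among Ghada, Layth, Farouk.
Ghada is living and takes 1/20.
Layth is living and takes 1/20.
Farouk predeceased; the 1/20 allotted to Farouk's branch passes to Farouk's issue by representation.
The 1/20 is divided into 2 equal shares of 1/40 among Khalida, Dalia.
Khalida is living and takes 1/40.
Dalia is living and takes 1/40.
Yasmin is living and takes 3/20.
Karim is living and takes 3/20.
Rashida is living and takes 3/20.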